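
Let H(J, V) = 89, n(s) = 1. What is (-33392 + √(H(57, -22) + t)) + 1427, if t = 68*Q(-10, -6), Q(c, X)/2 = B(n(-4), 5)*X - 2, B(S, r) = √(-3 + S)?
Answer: -31965 + √(-183 - 816*I*√2) ≈ -31943.0 - 25.994*I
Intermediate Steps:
Q(c, X) = -4 + 2*I*X*√2 (Q(c, X) = 2*(√(-3 + 1)*X - 2) = 2*(√(-2)*X - 2) = 2*((I*√2)*X - 2) = 2*(I*X*√2 - 2) = 2*(-2 + I*X*√2) = -4 + 2*I*X*√2)
t = -272 - 816*I*√2 (t = 68*(-4 + 2*I*(-6)*√2) = 68*(-4 - 12*I*√2) = -272 - 816*I*√2 ≈ -272.0 - 1154.0*I)
(-33392 + √(H(57, -22) + t)) + 1427 = (-33392 + √(89 + (-272 - 816*I*√2))) + 1427 = (-33392 + √(-183 - 816*I*√2)) + 1427 = -31965 + √(-183 - 816*I*√2)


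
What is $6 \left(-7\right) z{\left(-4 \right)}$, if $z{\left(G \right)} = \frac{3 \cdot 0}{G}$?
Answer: $0$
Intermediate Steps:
$z{\left(G \right)} = 0$ ($z{\left(G \right)} = \frac{0}{G} = 0$)
$6 \left(-7\right) z{\left(-4 \right)} = 6 \left(-7\right) 0 = \left(-42\right) 0 = 0$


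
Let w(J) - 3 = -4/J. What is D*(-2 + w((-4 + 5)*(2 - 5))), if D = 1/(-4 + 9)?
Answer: 7/15 ≈ 0.46667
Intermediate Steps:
D = ⅕ (D = 1/5 = ⅕ ≈ 0.20000)
w(J) = 3 - 4/J
D*(-2 + w((-4 + 5)*(2 - 5))) = (-2 + (3 - 4*1/((-4 + 5)*(2 - 5))))/5 = (-2 + (3 - 4/(1*(-3))))/5 = (-2 + (3 - 4/(-3)))/5 = (-2 + (3 - 4*(-⅓)))/5 = (-2 + (3 + 4/3))/5 = (-2 + 13/3)/5 = (⅕)*(7/3) = 7/15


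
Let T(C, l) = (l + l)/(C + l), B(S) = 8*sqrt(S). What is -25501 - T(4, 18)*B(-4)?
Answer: -25501 - 288*I/11 ≈ -25501.0 - 26.182*I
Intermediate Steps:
T(C, l) = 2*l/(C + l) (T(C, l) = (2*l)/(C + l) = 2*l/(C + l))
-25501 - T(4, 18)*B(-4) = -25501 - 2*18/(4 + 18)*8*sqrt(-4) = -25501 - 2*18/22*8*(2*I) = -25501 - 2*18*(1/22)*16*I = -25501 - 18*16*I/11 = -25501 - 288*I/11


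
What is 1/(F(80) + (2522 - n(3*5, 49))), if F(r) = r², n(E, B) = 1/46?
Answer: 46/410411 ≈ 0.00011208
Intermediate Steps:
n(E, B) = 1/46
1/(F(80) + (2522 - n(3*5, 49))) = 1/(80² + (2522 - 1*1/46)) = 1/(6400 + (2522 - 1/46)) = 1/(6400 + 116011/46) = 1/(410411/46) = 46/410411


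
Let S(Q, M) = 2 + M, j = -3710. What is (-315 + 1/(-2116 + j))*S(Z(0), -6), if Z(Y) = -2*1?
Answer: 3670382/2913 ≈ 1260.0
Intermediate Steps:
Z(Y) = -2
(-315 + 1/(-2116 + j))*S(Z(0), -6) = (-315 + 1/(-2116 - 3710))*(2 - 6) = (-315 + 1/(-5826))*(-4) = (-315 - 1/5826)*(-4) = -1835191/5826*(-4) = 3670382/2913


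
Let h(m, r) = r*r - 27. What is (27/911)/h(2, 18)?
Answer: 1/10021 ≈ 9.9790e-5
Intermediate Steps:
h(m, r) = -27 + r² (h(m, r) = r² - 27 = -27 + r²)
(27/911)/h(2, 18) = (27/911)/(-27 + 18²) = (27*(1/911))/(-27 + 324) = (27/911)/297 = (27/911)*(1/297) = 1/10021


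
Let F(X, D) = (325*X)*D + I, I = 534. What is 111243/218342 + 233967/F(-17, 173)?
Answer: 55184613999/208580147522 ≈ 0.26457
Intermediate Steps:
F(X, D) = 534 + 325*D*X (F(X, D) = (325*X)*D + 534 = 325*D*X + 534 = 534 + 325*D*X)
111243/218342 + 233967/F(-17, 173) = 111243/218342 + 233967/(534 + 325*173*(-17)) = 111243*(1/218342) + 233967/(534 - 955825) = 111243/218342 + 233967/(-955291) = 111243/218342 + 233967*(-1/955291) = 111243/218342 - 233967/955291 = 55184613999/208580147522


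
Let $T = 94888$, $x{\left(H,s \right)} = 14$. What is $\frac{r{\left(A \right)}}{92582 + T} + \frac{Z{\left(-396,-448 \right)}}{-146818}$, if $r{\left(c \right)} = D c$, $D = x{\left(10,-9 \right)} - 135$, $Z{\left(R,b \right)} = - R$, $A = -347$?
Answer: $\frac{3045104623}{13761985230} \approx 0.22127$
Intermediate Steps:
$D = -121$ ($D = 14 - 135 = -121$)
$r{\left(c \right)} = - 121 c$
$\frac{r{\left(A \right)}}{92582 + T} + \frac{Z{\left(-396,-448 \right)}}{-146818} = \frac{\left(-121\right) \left(-347\right)}{92582 + 94888} + \frac{\left(-1\right) \left(-396\right)}{-146818} = \frac{41987}{187470} + 396 \left(- \frac{1}{146818}\right) = 41987 \cdot \frac{1}{187470} - \frac{198}{73409} = \frac{41987}{187470} - \frac{198}{73409} = \frac{3045104623}{13761985230}$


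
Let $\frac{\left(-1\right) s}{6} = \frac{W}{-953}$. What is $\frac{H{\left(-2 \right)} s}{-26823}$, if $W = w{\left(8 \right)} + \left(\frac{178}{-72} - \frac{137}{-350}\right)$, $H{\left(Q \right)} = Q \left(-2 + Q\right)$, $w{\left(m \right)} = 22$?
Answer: $- \frac{501964}{13420217475} \approx -3.7404 \cdot 10^{-5}$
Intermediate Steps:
$W = \frac{125491}{6300}$ ($W = 22 + \left(\frac{178}{-72} - \frac{137}{-350}\right) = 22 + \left(178 \left(- \frac{1}{72}\right) - - \frac{137}{350}\right) = 22 + \left(- \frac{89}{36} + \frac{137}{350}\right) = 22 - \frac{13109}{6300} = \frac{125491}{6300} \approx 19.919$)
$s = \frac{125491}{1000650}$ ($s = - 6 \frac{125491}{6300 \left(-953\right)} = - 6 \cdot \frac{125491}{6300} \left(- \frac{1}{953}\right) = \left(-6\right) \left(- \frac{125491}{6003900}\right) = \frac{125491}{1000650} \approx 0.12541$)
$\frac{H{\left(-2 \right)} s}{-26823} = \frac{- 2 \left(-2 - 2\right) \frac{125491}{1000650}}{-26823} = \left(-2\right) \left(-4\right) \frac{125491}{1000650} \left(- \frac{1}{26823}\right) = 8 \cdot \frac{125491}{1000650} \left(- \frac{1}{26823}\right) = \frac{501964}{500325} \left(- \frac{1}{26823}\right) = - \frac{501964}{13420217475}$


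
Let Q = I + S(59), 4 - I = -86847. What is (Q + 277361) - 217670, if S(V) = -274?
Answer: 146268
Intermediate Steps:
I = 86851 (I = 4 - 1*(-86847) = 4 + 86847 = 86851)
Q = 86577 (Q = 86851 - 274 = 86577)
(Q + 277361) - 217670 = (86577 + 277361) - 217670 = 363938 - 217670 = 146268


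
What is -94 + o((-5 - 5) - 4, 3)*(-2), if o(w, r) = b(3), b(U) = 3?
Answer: -100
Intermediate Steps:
o(w, r) = 3
-94 + o((-5 - 5) - 4, 3)*(-2) = -94 + 3*(-2) = -94 - 6 = -100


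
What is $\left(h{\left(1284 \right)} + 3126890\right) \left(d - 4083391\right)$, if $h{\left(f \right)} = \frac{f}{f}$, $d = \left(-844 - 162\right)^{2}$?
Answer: $-9603792307305$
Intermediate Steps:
$d = 1012036$ ($d = \left(-1006\right)^{2} = 1012036$)
$h{\left(f \right)} = 1$
$\left(h{\left(1284 \right)} + 3126890\right) \left(d - 4083391\right) = \left(1 + 3126890\right) \left(1012036 - 4083391\right) = 3126891 \left(-3071355\right) = -9603792307305$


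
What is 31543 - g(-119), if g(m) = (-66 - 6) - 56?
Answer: 31671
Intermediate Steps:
g(m) = -128 (g(m) = -72 - 56 = -128)
31543 - g(-119) = 31543 - 1*(-128) = 31543 + 128 = 31671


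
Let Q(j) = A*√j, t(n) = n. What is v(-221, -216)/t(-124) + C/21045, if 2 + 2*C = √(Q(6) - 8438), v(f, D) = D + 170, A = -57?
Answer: 483973/1304790 + √(-8438 - 57*√6)/42090 ≈ 0.37092 + 0.0022004*I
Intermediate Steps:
Q(j) = -57*√j
v(f, D) = 170 + D
C = -1 + √(-8438 - 57*√6)/2 (C = -1 + √(-57*√6 - 8438)/2 = -1 + √(-8438 - 57*√6)/2 ≈ -1.0 + 46.308*I)
v(-221, -216)/t(-124) + C/21045 = (170 - 216)/(-124) + (-1 + I*√(8438 + 57*√6)/2)/21045 = -46*(-1/124) + (-1 + I*√(8438 + 57*√6)/2)*(1/21045) = 23/62 + (-1/21045 + I*√(8438 + 57*√6)/42090) = 483973/1304790 + I*√(8438 + 57*√6)/42090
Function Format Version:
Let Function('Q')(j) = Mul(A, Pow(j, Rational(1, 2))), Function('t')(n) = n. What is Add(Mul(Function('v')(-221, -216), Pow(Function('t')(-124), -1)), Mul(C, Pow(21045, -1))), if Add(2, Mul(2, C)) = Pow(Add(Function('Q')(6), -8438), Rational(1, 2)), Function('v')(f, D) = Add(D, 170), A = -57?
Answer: Add(Rational(483973, 1304790), Mul(Rational(1, 42090), Pow(Add(-8438, Mul(-57, Pow(6, Rational(1, 2)))), Rational(1, 2)))) ≈ Add(0.37092, Mul(0.0022004, I))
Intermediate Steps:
Function('Q')(j) = Mul(-57, Pow(j, Rational(1, 2)))
Function('v')(f, D) = Add(170, D)
C = Add(-1, Mul(Rational(1, 2), Pow(Add(-8438, Mul(-57, Pow(6, Rational(1, 2)))), Rational(1, 2)))) (C = Add(-1, Mul(Rational(1, 2), Pow(Add(Mul(-57, Pow(6, Rational(1, 2))), -8438), Rational(1, 2)))) = Add(-1, Mul(Rational(1, 2), Pow(Add(-8438, Mul(-57, Pow(6, Rational(1, 2)))), Rational(1, 2)))) ≈ Add(-1.0000, Mul(46.308, I)))
Add(Mul(Function('v')(-221, -216), Pow(Function('t')(-124), -1)), Mul(C, Pow(21045, -1))) = Add(Mul(Add(170, -216), Pow(-124, -1)), Mul(Add(-1, Mul(Rational(1, 2), I, Pow(Add(8438, Mul(57, Pow(6, Rational(1, 2)))), Rational(1, 2)))), Pow(21045, -1))) = Add(Mul(-46, Rational(-1, 124)), Mul(Add(-1, Mul(Rational(1, 2), I, Pow(Add(8438, Mul(57, Pow(6, Rational(1, 2)))), Rational(1, 2)))), Rational(1, 21045))) = Add(Rational(23, 62), Add(Rational(-1, 21045), Mul(Rational(1, 42090), I, Pow(Add(8438, Mul(57, Pow(6, Rational(1, 2)))), Rational(1, 2))))) = Add(Rational(483973, 1304790), Mul(Rational(1, 42090), I, Pow(Add(8438, Mul(57, Pow(6, Rational(1, 2)))), Rational(1, 2))))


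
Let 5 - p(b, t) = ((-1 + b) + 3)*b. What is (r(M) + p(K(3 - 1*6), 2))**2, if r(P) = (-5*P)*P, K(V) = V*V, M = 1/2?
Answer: 145161/16 ≈ 9072.6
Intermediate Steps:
M = 1/2 ≈ 0.50000
K(V) = V**2
r(P) = -5*P**2
p(b, t) = 5 - b*(2 + b) (p(b, t) = 5 - ((-1 + b) + 3)*b = 5 - (2 + b)*b = 5 - b*(2 + b))
(r(M) + p(K(3 - 1*6), 2))**2 = (-5*(1/2)**2 + (5 - ((3 - 1*6)**2)**2 - 2*(3 - 1*6)**2))**2 = (-5*1/4 + (5 - ((3 - 6)**2)**2 - 2*(3 - 6)**2))**2 = (-5/4 + (5 - ((-3)**2)**2 - 2*(-3)**2))**2 = (-5/4 + (5 - 1*9**2 - 2*9))**2 = (-5/4 + (5 - 1*81 - 18))**2 = (-5/4 + (5 - 81 - 18))**2 = (-5/4 - 94)**2 = (-381/4)**2 = 145161/16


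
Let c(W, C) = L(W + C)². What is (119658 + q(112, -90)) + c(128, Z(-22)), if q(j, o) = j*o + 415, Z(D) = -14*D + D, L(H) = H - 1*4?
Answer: 278093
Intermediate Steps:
L(H) = -4 + H (L(H) = H - 4 = -4 + H)
Z(D) = -13*D
q(j, o) = 415 + j*o
c(W, C) = (-4 + C + W)² (c(W, C) = (-4 + (W + C))² = (-4 + (C + W))² = (-4 + C + W)²)
(119658 + q(112, -90)) + c(128, Z(-22)) = (119658 + (415 + 112*(-90))) + (-4 - 13*(-22) + 128)² = (119658 + (415 - 10080)) + (-4 + 286 + 128)² = (119658 - 9665) + 410² = 109993 + 168100 = 278093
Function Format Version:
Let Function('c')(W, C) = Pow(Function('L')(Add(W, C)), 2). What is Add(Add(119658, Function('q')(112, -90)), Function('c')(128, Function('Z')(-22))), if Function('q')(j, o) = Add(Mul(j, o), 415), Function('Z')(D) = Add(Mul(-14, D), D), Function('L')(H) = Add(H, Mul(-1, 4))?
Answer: 278093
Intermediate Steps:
Function('L')(H) = Add(-4, H) (Function('L')(H) = Add(H, -4) = Add(-4, H))
Function('Z')(D) = Mul(-13, D)
Function('q')(j, o) = Add(415, Mul(j, o))
Function('c')(W, C) = Pow(Add(-4, C, W), 2) (Function('c')(W, C) = Pow(Add(-4, Add(W, C)), 2) = Pow(Add(-4, Add(C, W)), 2) = Pow(Add(-4, C, W), 2))
Add(Add(119658, Function('q')(112, -90)), Function('c')(128, Function('Z')(-22))) = Add(Add(119658, Add(415, Mul(112, -90))), Pow(Add(-4, Mul(-13, -22), 128), 2)) = Add(Add(119658, Add(415, -10080)), Pow(Add(-4, 286, 128), 2)) = Add(Add(119658, -9665), Pow(410, 2)) = Add(109993, 168100) = 278093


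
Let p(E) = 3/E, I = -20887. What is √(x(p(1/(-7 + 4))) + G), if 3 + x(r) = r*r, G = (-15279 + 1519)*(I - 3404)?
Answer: √334244238 ≈ 18282.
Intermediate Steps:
G = 334244160 (G = (-15279 + 1519)*(-20887 - 3404) = -13760*(-24291) = 334244160)
x(r) = -3 + r² (x(r) = -3 + r*r = -3 + r²)
√(x(p(1/(-7 + 4))) + G) = √((-3 + (3/(1/(-7 + 4)))²) + 334244160) = √((-3 + (3/(1/(-3)))²) + 334244160) = √((-3 + (3/(-⅓))²) + 334244160) = √((-3 + (3*(-3))²) + 334244160) = √((-3 + (-9)²) + 334244160) = √((-3 + 81) + 334244160) = √(78 + 334244160) = √334244238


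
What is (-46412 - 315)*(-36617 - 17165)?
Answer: 2513071514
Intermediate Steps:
(-46412 - 315)*(-36617 - 17165) = -46727*(-53782) = 2513071514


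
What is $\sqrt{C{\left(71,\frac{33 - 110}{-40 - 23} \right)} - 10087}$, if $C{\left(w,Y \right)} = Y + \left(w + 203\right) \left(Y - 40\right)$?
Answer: $\frac{i \sqrt{186398}}{3} \approx 143.91 i$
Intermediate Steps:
$C{\left(w,Y \right)} = Y + \left(-40 + Y\right) \left(203 + w\right)$ ($C{\left(w,Y \right)} = Y + \left(203 + w\right) \left(Y - 40\right) = Y + \left(203 + w\right) \left(-40 + Y\right) = Y + \left(-40 + Y\right) \left(203 + w\right)$)
$\sqrt{C{\left(71,\frac{33 - 110}{-40 - 23} \right)} - 10087} = \sqrt{\left(-8120 - 2840 + 204 \frac{33 - 110}{-40 - 23} + \frac{33 - 110}{-40 - 23} \cdot 71\right) - 10087} = \sqrt{\left(-8120 - 2840 + 204 \left(- \frac{77}{-63}\right) + - \frac{77}{-63} \cdot 71\right) - 10087} = \sqrt{\left(-8120 - 2840 + 204 \left(\left(-77\right) \left(- \frac{1}{63}\right)\right) + \left(-77\right) \left(- \frac{1}{63}\right) 71\right) - 10087} = \sqrt{\left(-8120 - 2840 + 204 \cdot \frac{11}{9} + \frac{11}{9} \cdot 71\right) - 10087} = \sqrt{\left(-8120 - 2840 + \frac{748}{3} + \frac{781}{9}\right) - 10087} = \sqrt{- \frac{95615}{9} - 10087} = \sqrt{- \frac{186398}{9}} = \frac{i \sqrt{186398}}{3}$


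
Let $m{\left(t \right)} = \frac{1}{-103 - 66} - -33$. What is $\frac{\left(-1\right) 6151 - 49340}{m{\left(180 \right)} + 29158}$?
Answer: $- \frac{3125993}{1644426} \approx -1.901$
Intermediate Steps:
$m{\left(t \right)} = \frac{5576}{169}$ ($m{\left(t \right)} = \frac{1}{-169} + 33 = - \frac{1}{169} + 33 = \frac{5576}{169}$)
$\frac{\left(-1\right) 6151 - 49340}{m{\left(180 \right)} + 29158} = \frac{\left(-1\right) 6151 - 49340}{\frac{5576}{169} + 29158} = \frac{-6151 - 49340}{\frac{4933278}{169}} = \left(-55491\right) \frac{169}{4933278} = - \frac{3125993}{1644426}$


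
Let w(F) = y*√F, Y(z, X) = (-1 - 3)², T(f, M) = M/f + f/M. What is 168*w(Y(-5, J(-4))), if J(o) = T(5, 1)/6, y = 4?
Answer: 2688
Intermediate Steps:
J(o) = 13/15 (J(o) = (1/5 + 5/1)/6 = (1*(⅕) + 5*1)*(⅙) = (⅕ + 5)*(⅙) = (26/5)*(⅙) = 13/15)
Y(z, X) = 16 (Y(z, X) = (-4)² = 16)
w(F) = 4*√F
168*w(Y(-5, J(-4))) = 168*(4*√16) = 168*(4*4) = 168*16 = 2688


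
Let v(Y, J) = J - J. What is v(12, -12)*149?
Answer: 0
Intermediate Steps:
v(Y, J) = 0
v(12, -12)*149 = 0*149 = 0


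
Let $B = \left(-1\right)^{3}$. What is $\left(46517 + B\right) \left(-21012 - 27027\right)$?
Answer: $-2234582124$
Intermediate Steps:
$B = -1$
$\left(46517 + B\right) \left(-21012 - 27027\right) = \left(46517 - 1\right) \left(-21012 - 27027\right) = 46516 \left(-48039\right) = -2234582124$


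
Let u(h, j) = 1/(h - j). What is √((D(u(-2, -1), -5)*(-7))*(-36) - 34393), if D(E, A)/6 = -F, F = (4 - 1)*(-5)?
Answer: I*√11713 ≈ 108.23*I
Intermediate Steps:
F = -15 (F = 3*(-5) = -15)
D(E, A) = 90 (D(E, A) = 6*(-1*(-15)) = 6*15 = 90)
√((D(u(-2, -1), -5)*(-7))*(-36) - 34393) = √((90*(-7))*(-36) - 34393) = √(-630*(-36) - 34393) = √(22680 - 34393) = √(-11713) = I*√11713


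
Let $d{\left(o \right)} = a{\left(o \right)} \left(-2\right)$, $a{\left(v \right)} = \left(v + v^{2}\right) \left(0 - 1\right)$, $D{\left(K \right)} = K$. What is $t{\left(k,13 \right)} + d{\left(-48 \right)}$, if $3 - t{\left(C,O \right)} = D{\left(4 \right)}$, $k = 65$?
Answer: $4511$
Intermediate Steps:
$a{\left(v \right)} = - v - v^{2}$ ($a{\left(v \right)} = \left(v + v^{2}\right) \left(-1\right) = - v - v^{2}$)
$t{\left(C,O \right)} = -1$ ($t{\left(C,O \right)} = 3 - 4 = -1$)
$d{\left(o \right)} = 2 o \left(1 + o\right)$ ($d{\left(o \right)} = - o \left(1 + o\right) \left(-2\right) = 2 o \left(1 + o\right)$)
$t{\left(k,13 \right)} + d{\left(-48 \right)} = -1 + 2 \left(-48\right) \left(1 - 48\right) = -1 + 2 \left(-48\right) \left(-47\right) = -1 + 4512 = 4511$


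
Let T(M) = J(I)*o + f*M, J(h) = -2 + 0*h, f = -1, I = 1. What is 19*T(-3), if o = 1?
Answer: 19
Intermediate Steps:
J(h) = -2 (J(h) = -2 + 0 = -2)
T(M) = -2 - M (T(M) = -2*1 - M = -2 - M)
19*T(-3) = 19*(-2 - 1*(-3)) = 19*(-2 + 3) = 19*1 = 19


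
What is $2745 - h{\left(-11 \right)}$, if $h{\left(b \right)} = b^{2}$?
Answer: $2624$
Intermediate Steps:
$2745 - h{\left(-11 \right)} = 2745 - \left(-11\right)^{2} = 2745 - 121 = 2624$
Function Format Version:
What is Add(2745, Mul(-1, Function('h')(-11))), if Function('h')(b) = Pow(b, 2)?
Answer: 2624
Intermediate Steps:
Add(2745, Mul(-1, Function('h')(-11))) = Add(2745, Mul(-1, Pow(-11, 2))) = Add(2745, Mul(-1, 121)) = Add(2745, -121) = 2624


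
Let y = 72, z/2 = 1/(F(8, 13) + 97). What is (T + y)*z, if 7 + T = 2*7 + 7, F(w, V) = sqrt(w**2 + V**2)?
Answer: 4171/2294 - 43*sqrt(233)/2294 ≈ 1.5321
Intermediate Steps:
F(w, V) = sqrt(V**2 + w**2)
z = 2/(97 + sqrt(233)) (z = 2/(sqrt(13**2 + 8**2) + 97) = 2/(sqrt(169 + 64) + 97) = 2/(sqrt(233) + 97) = 2/(97 + sqrt(233)) ≈ 0.017815)
T = 14 (T = -7 + (2*7 + 7) = -7 + (14 + 7) = -7 + 21 = 14)
(T + y)*z = (14 + 72)*(97/4588 - sqrt(233)/4588) = 86*(97/4588 - sqrt(233)/4588) = 4171/2294 - 43*sqrt(233)/2294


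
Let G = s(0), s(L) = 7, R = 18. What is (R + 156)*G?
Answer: 1218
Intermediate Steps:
G = 7
(R + 156)*G = (18 + 156)*7 = 174*7 = 1218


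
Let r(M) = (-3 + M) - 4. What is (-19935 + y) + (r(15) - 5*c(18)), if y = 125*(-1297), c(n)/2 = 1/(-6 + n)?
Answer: -1092317/6 ≈ -1.8205e+5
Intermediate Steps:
r(M) = -7 + M
c(n) = 2/(-6 + n)
y = -162125
(-19935 + y) + (r(15) - 5*c(18)) = (-19935 - 162125) + ((-7 + 15) - 10/(-6 + 18)) = -182060 + (8 - 10/12) = -182060 + (8 - 5*1/6) = -182060 + (8 - 5/6) = -182060 + 43/6 = -1092317/6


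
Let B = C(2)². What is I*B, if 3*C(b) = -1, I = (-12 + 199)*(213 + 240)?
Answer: 28237/3 ≈ 9412.3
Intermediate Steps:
I = 84711 (I = 187*453 = 84711)
C(b) = -⅓ (C(b) = (⅓)*(-1) = -⅓)
B = ⅑ (B = (-⅓)² = ⅑ ≈ 0.11111)
I*B = 84711*(⅑) = 28237/3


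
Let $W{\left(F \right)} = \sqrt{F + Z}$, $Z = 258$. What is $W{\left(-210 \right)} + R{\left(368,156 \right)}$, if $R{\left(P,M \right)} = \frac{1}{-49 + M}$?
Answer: $\frac{1}{107} + 4 \sqrt{3} \approx 6.9375$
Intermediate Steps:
$W{\left(F \right)} = \sqrt{258 + F}$ ($W{\left(F \right)} = \sqrt{F + 258} = \sqrt{258 + F}$)
$W{\left(-210 \right)} + R{\left(368,156 \right)} = \sqrt{258 - 210} + \frac{1}{-49 + 156} = \sqrt{48} + \frac{1}{107} = 4 \sqrt{3} + \frac{1}{107} = \frac{1}{107} + 4 \sqrt{3}$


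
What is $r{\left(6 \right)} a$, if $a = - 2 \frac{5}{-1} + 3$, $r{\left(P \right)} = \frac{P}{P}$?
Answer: $13$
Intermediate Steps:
$r{\left(P \right)} = 1$
$a = 13$ ($a = - 2 \cdot 5 \left(-1\right) + 3 = \left(-2\right) \left(-5\right) + 3 = 10 + 3 = 13$)
$r{\left(6 \right)} a = 1 \cdot 13 = 13$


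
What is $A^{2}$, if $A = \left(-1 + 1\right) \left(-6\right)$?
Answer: $0$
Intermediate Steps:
$A = 0$ ($A = 0 \left(-6\right) = 0$)
$A^{2} = 0^{2} = 0$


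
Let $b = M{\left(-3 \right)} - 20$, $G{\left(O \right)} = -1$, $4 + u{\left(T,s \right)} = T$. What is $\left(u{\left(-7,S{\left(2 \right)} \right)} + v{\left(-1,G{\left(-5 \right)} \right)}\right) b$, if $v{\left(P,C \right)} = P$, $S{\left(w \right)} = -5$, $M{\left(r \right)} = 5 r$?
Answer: $420$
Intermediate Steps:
$u{\left(T,s \right)} = -4 + T$
$b = -35$ ($b = 5 \left(-3\right) - 20 = -15 - 20 = -35$)
$\left(u{\left(-7,S{\left(2 \right)} \right)} + v{\left(-1,G{\left(-5 \right)} \right)}\right) b = \left(\left(-4 - 7\right) - 1\right) \left(-35\right) = \left(-11 - 1\right) \left(-35\right) = \left(-12\right) \left(-35\right) = 420$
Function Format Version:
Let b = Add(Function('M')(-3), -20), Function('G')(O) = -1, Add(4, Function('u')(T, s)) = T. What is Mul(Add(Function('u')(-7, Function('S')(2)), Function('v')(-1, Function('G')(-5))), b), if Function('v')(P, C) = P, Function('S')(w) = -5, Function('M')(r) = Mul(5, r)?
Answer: 420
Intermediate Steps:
Function('u')(T, s) = Add(-4, T)
b = -35 (b = Add(Mul(5, -3), -20) = Add(-15, -20) = -35)
Mul(Add(Function('u')(-7, Function('S')(2)), Function('v')(-1, Function('G')(-5))), b) = Mul(Add(Add(-4, -7), -1), -35) = Mul(Add(-11, -1), -35) = Mul(-12, -35) = 420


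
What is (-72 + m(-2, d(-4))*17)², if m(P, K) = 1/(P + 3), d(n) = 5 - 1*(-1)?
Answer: 3025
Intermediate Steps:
d(n) = 6 (d(n) = 5 + 1 = 6)
m(P, K) = 1/(3 + P)
(-72 + m(-2, d(-4))*17)² = (-72 + 17/(3 - 2))² = (-72 + 17/1)² = (-72 + 1*17)² = (-72 + 17)² = (-55)² = 3025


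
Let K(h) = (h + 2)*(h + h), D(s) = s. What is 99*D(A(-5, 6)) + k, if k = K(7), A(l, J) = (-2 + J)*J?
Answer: 2502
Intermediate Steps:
A(l, J) = J*(-2 + J)
K(h) = 2*h*(2 + h) (K(h) = (2 + h)*(2*h) = 2*h*(2 + h))
k = 126 (k = 2*7*(2 + 7) = 2*7*9 = 126)
99*D(A(-5, 6)) + k = 99*(6*(-2 + 6)) + 126 = 99*(6*4) + 126 = 99*24 + 126 = 2376 + 126 = 2502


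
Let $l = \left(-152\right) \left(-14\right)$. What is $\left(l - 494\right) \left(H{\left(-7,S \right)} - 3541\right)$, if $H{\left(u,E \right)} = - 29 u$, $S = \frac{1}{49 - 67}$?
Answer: $-5454292$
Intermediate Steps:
$l = 2128$
$S = - \frac{1}{18}$ ($S = \frac{1}{-18} = - \frac{1}{18} \approx -0.055556$)
$\left(l - 494\right) \left(H{\left(-7,S \right)} - 3541\right) = \left(2128 - 494\right) \left(\left(-29\right) \left(-7\right) - 3541\right) = 1634 \left(203 - 3541\right) = 1634 \left(-3338\right) = -5454292$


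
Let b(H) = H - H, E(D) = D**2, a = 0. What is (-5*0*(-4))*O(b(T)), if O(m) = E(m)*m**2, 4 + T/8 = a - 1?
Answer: 0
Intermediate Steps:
T = -40 (T = -32 + 8*(0 - 1) = -32 + 8*(-1) = -32 - 8 = -40)
b(H) = 0
O(m) = m**4 (O(m) = m**2*m**2 = m**4)
(-5*0*(-4))*O(b(T)) = (-5*0*(-4))*0**4 = (0*(-4))*0 = 0*0 = 0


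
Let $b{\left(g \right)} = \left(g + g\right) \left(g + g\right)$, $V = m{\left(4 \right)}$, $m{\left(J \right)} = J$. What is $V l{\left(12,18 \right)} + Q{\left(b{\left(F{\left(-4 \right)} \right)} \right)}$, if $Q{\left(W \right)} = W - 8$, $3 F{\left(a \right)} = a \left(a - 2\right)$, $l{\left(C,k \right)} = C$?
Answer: $296$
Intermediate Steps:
$F{\left(a \right)} = \frac{a \left(-2 + a\right)}{3}$ ($F{\left(a \right)} = \frac{a \left(a - 2\right)}{3} = \frac{a \left(-2 + a\right)}{3}$)
$V = 4$
$b{\left(g \right)} = 4 g^{2}$ ($b{\left(g \right)} = 2 g 2 g = 4 g^{2}$)
$Q{\left(W \right)} = -8 + W$
$V l{\left(12,18 \right)} + Q{\left(b{\left(F{\left(-4 \right)} \right)} \right)} = 4 \cdot 12 - \left(8 - 4 \left(\frac{1}{3} \left(-4\right) \left(-2 - 4\right)\right)^{2}\right) = 48 - \left(8 - 4 \left(\frac{1}{3} \left(-4\right) \left(-6\right)\right)^{2}\right) = 48 - \left(8 - 4 \cdot 8^{2}\right) = 48 + \left(-8 + 4 \cdot 64\right) = 48 + \left(-8 + 256\right) = 48 + 248 = 296$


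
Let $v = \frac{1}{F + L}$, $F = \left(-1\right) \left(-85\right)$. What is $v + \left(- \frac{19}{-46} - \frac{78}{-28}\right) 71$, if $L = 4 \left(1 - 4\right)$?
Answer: $\frac{2669406}{11753} \approx 227.13$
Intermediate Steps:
$F = 85$
$L = -12$ ($L = 4 \left(-3\right) = -12$)
$v = \frac{1}{73}$ ($v = \frac{1}{85 - 12} = \frac{1}{73} \approx 0.013699$)
$v + \left(- \frac{19}{-46} - \frac{78}{-28}\right) 71 = \frac{1}{73} + \left(- \frac{19}{-46} - \frac{78}{-28}\right) 71 = \frac{1}{73} + \left(\left(-19\right) \left(- \frac{1}{46}\right) - - \frac{39}{14}\right) 71 = \frac{1}{73} + \left(\frac{19}{46} + \frac{39}{14}\right) 71 = \frac{1}{73} + \frac{515}{161} \cdot 71 = \frac{1}{73} + \frac{36565}{161} = \frac{2669406}{11753}$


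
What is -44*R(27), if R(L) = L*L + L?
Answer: -33264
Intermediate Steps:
R(L) = L + L² (R(L) = L² + L = L + L²)
-44*R(27) = -1188*(1 + 27) = -1188*28 = -44*756 = -33264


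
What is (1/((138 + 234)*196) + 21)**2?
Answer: 2344429509409/5316159744 ≈ 441.00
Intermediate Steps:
(1/((138 + 234)*196) + 21)**2 = ((1/196)/372 + 21)**2 = ((1/372)*(1/196) + 21)**2 = (1/72912 + 21)**2 = (1531153/72912)**2 = 2344429509409/5316159744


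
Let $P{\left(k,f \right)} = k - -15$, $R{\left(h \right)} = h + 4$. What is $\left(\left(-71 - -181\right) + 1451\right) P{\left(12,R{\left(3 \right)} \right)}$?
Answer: $42147$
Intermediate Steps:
$R{\left(h \right)} = 4 + h$
$P{\left(k,f \right)} = 15 + k$ ($P{\left(k,f \right)} = k + 15 = 15 + k$)
$\left(\left(-71 - -181\right) + 1451\right) P{\left(12,R{\left(3 \right)} \right)} = \left(\left(-71 - -181\right) + 1451\right) \left(15 + 12\right) = \left(\left(-71 + 181\right) + 1451\right) 27 = \left(110 + 1451\right) 27 = 1561 \cdot 27 = 42147$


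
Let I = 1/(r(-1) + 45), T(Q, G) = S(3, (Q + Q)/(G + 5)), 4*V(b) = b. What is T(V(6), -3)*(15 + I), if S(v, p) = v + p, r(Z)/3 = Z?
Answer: 1893/28 ≈ 67.607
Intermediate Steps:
r(Z) = 3*Z
S(v, p) = p + v
V(b) = b/4
T(Q, G) = 3 + 2*Q/(5 + G) (T(Q, G) = (Q + Q)/(G + 5) + 3 = (2*Q)/(5 + G) + 3 = 2*Q/(5 + G) + 3 = 3 + 2*Q/(5 + G))
I = 1/42 (I = 1/(3*(-1) + 45) = 1/(-3 + 45) = 1/42 ≈ 0.023810)
T(V(6), -3)*(15 + I) = ((15 + 2*((1/4)*6) + 3*(-3))/(5 - 3))*(15 + 1/42) = ((15 + 2*(3/2) - 9)/2)*(631/42) = ((15 + 3 - 9)/2)*(631/42) = ((1/2)*9)*(631/42) = (9/2)*(631/42) = 1893/28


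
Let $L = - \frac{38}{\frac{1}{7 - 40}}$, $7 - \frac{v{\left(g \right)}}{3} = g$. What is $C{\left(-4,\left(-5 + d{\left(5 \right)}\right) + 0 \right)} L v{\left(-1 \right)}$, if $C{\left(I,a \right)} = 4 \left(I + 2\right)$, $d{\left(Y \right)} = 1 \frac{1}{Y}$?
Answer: $-240768$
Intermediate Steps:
$d{\left(Y \right)} = \frac{1}{Y}$
$v{\left(g \right)} = 21 - 3 g$
$L = 1254$ ($L = - \frac{38}{\frac{1}{-33}} = - \frac{38}{- \frac{1}{33}} = \left(-38\right) \left(-33\right) = 1254$)
$C{\left(I,a \right)} = 8 + 4 I$ ($C{\left(I,a \right)} = 4 \left(2 + I\right) = 8 + 4 I$)
$C{\left(-4,\left(-5 + d{\left(5 \right)}\right) + 0 \right)} L v{\left(-1 \right)} = \left(8 + 4 \left(-4\right)\right) 1254 \left(21 - -3\right) = \left(8 - 16\right) 1254 \left(21 + 3\right) = \left(-8\right) 1254 \cdot 24 = \left(-10032\right) 24 = -240768$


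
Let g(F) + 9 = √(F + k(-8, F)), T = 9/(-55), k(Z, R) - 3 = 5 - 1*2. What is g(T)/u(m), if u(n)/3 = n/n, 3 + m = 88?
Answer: -3 + √17655/165 ≈ -2.1947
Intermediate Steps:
m = 85 (m = -3 + 88 = 85)
k(Z, R) = 6 (k(Z, R) = 3 + (5 - 1*2) = 3 + (5 - 2) = 3 + 3 = 6)
T = -9/55 (T = 9*(-1/55) = -9/55 ≈ -0.16364)
u(n) = 3 (u(n) = 3*(n/n) = 3*1 = 3)
g(F) = -9 + √(6 + F) (g(F) = -9 + √(F + 6) = -9 + √(6 + F))
g(T)/u(m) = (-9 + √(6 - 9/55))/3 = (-9 + √(321/55))*(⅓) = (-9 + √17655/55)*(⅓) = -3 + √17655/165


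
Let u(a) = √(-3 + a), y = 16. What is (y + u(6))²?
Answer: (16 + √3)² ≈ 314.43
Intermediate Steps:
(y + u(6))² = (16 + √(-3 + 6))² = (16 + √3)²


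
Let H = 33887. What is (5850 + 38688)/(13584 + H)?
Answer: 44538/47471 ≈ 0.93822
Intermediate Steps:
(5850 + 38688)/(13584 + H) = (5850 + 38688)/(13584 + 33887) = 44538/47471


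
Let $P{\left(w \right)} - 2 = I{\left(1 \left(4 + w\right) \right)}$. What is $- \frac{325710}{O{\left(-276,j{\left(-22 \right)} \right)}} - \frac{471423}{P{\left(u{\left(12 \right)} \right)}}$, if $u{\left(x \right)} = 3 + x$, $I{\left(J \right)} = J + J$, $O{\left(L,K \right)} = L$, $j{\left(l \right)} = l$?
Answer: $- \frac{9757029}{920} \approx -10605.0$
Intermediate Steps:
$I{\left(J \right)} = 2 J$
$P{\left(w \right)} = 10 + 2 w$ ($P{\left(w \right)} = 2 + 2 \cdot 1 \left(4 + w\right) = 2 + 2 \left(4 + w\right) = 2 + \left(8 + 2 w\right) = 10 + 2 w$)
$- \frac{325710}{O{\left(-276,j{\left(-22 \right)} \right)}} - \frac{471423}{P{\left(u{\left(12 \right)} \right)}} = - \frac{325710}{-276} - \frac{471423}{10 + 2 \left(3 + 12\right)} = \left(-325710\right) \left(- \frac{1}{276}\right) - \frac{471423}{10 + 2 \cdot 15} = \frac{54285}{46} - \frac{471423}{10 + 30} = \frac{54285}{46} - \frac{471423}{40} = - \frac{9757029}{920}$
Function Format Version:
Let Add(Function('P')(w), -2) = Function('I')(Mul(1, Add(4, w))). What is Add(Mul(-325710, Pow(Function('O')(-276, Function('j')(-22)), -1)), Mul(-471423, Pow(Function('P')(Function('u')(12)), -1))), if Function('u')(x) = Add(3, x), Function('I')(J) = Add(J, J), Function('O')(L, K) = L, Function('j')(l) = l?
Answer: Rational(-9757029, 920) ≈ -10605.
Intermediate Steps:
Function('I')(J) = Mul(2, J)
Function('P')(w) = Add(10, Mul(2, w)) (Function('P')(w) = Add(2, Mul(2, Mul(1, Add(4, w)))) = Add(2, Mul(2, Add(4, w))) = Add(2, Add(8, Mul(2, w))) = Add(10, Mul(2, w)))
Add(Mul(-325710, Pow(Function('O')(-276, Function('j')(-22)), -1)), Mul(-471423, Pow(Function('P')(Function('u')(12)), -1))) = Add(Mul(-325710, Pow(-276, -1)), Mul(-471423, Pow(Add(10, Mul(2, Add(3, 12))), -1))) = Add(Mul(-325710, Rational(-1, 276)), Mul(-471423, Pow(Add(10, Mul(2, 15)), -1))) = Add(Rational(54285, 46), Mul(-471423, Pow(Add(10, 30), -1))) = Add(Rational(54285, 46), Mul(-471423, Pow(40, -1))) = Add(Rational(54285, 46), Mul(-471423, Rational(1, 40))) = Add(Rational(54285, 46), Rational(-471423, 40)) = Rational(-9757029, 920)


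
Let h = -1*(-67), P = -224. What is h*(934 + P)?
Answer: 47570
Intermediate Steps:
h = 67
h*(934 + P) = 67*(934 - 224) = 67*710 = 47570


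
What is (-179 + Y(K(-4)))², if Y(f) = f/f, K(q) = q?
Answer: 31684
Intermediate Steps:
Y(f) = 1
(-179 + Y(K(-4)))² = (-179 + 1)² = (-178)² = 31684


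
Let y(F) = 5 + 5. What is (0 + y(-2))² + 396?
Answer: 496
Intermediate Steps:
y(F) = 10
(0 + y(-2))² + 396 = (0 + 10)² + 396 = 10² + 396 = 100 + 396 = 496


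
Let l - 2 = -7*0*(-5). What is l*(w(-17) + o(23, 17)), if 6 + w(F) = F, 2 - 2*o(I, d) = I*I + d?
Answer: -590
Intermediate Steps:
o(I, d) = 1 - d/2 - I²/2 (o(I, d) = 1 - (I*I + d)/2 = 1 - (I² + d)/2 = 1 - (d + I²)/2 = 1 + (-d/2 - I²/2) = 1 - d/2 - I²/2)
w(F) = -6 + F
l = 2 (l = 2 - 7*0*(-5) = 2 + 0*(-5) = 2 + 0 = 2)
l*(w(-17) + o(23, 17)) = 2*((-6 - 17) + (1 - ½*17 - ½*23²)) = 2*(-23 + (1 - 17/2 - ½*529)) = 2*(-23 + (1 - 17/2 - 529/2)) = 2*(-23 - 272) = 2*(-295) = -590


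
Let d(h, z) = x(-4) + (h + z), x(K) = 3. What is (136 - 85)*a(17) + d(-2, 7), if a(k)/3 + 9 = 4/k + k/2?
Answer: -65/2 ≈ -32.500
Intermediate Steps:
d(h, z) = 3 + h + z (d(h, z) = 3 + (h + z) = 3 + h + z)
a(k) = -27 + 12/k + 3*k/2 (a(k) = -27 + 3*(4/k + k/2) = -27 + 3*(k/2 + 4/k) = -27 + (12/k + 3*k/2) = -27 + 12/k + 3*k/2)
(136 - 85)*a(17) + d(-2, 7) = (136 - 85)*(-27 + 12/17 + (3/2)*17) + (3 - 2 + 7) = 51*(-27 + 12*(1/17) + 51/2) + 8 = 51*(-27 + 12/17 + 51/2) + 8 = 51*(-27/34) + 8 = -81/2 + 8 = -65/2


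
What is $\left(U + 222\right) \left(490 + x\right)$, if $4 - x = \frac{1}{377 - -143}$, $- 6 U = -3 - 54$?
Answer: $\frac{118934977}{1040} \approx 1.1436 \cdot 10^{5}$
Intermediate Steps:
$U = \frac{19}{2}$ ($U = - \frac{-3 - 54}{6} = \left(- \frac{1}{6}\right) \left(-57\right) = \frac{19}{2} \approx 9.5$)
$x = \frac{2079}{520}$ ($x = 4 - \frac{1}{377 - -143} = 4 - \frac{1}{377 + 143} = 4 - \frac{1}{520} = \frac{2079}{520} \approx 3.9981$)
$\left(U + 222\right) \left(490 + x\right) = \left(\frac{19}{2} + 222\right) \left(490 + \frac{2079}{520}\right) = \frac{463}{2} \cdot \frac{256879}{520} = \frac{118934977}{1040}$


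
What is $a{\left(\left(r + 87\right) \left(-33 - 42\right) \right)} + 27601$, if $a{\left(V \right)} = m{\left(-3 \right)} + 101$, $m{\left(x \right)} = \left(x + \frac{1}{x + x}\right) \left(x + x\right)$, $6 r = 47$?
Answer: $27721$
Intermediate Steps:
$r = \frac{47}{6}$ ($r = \frac{1}{6} \cdot 47 = \frac{47}{6} \approx 7.8333$)
$m{\left(x \right)} = 2 x \left(x + \frac{1}{2 x}\right)$ ($m{\left(x \right)} = \left(x + \frac{1}{2 x}\right) 2 x = 2 x \left(x + \frac{1}{2 x}\right)$)
$a{\left(V \right)} = 120$ ($a{\left(V \right)} = \left(1 + 2 \left(-3\right)^{2}\right) + 101 = \left(1 + 2 \cdot 9\right) + 101 = \left(1 + 18\right) + 101 = 19 + 101 = 120$)
$a{\left(\left(r + 87\right) \left(-33 - 42\right) \right)} + 27601 = 120 + 27601 = 27721$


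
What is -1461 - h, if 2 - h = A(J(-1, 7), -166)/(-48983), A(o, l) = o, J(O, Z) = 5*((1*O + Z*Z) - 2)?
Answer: -71662359/48983 ≈ -1463.0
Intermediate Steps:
J(O, Z) = -10 + 5*O + 5*Z**2 (J(O, Z) = 5*((O + Z**2) - 2) = 5*(-2 + O + Z**2) = -10 + 5*O + 5*Z**2)
h = 98196/48983 (h = 2 - (-10 + 5*(-1) + 5*7**2)/(-48983) = 2 - (-10 - 5 + 5*49)*(-1)/48983 = 2 - (-10 - 5 + 245)*(-1)/48983 = 2 - 230*(-1)/48983 = 2 - 1*(-230/48983) = 2 + 230/48983 = 98196/48983 ≈ 2.0047)
-1461 - h = -1461 - 1*98196/48983 = -1461 - 98196/48983 = -71662359/48983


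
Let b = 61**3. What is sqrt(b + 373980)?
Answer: sqrt(600961) ≈ 775.22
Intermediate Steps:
b = 226981
sqrt(b + 373980) = sqrt(226981 + 373980) = sqrt(600961)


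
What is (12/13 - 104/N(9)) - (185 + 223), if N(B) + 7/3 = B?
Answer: -27474/65 ≈ -422.68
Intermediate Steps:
N(B) = -7/3 + B
(12/13 - 104/N(9)) - (185 + 223) = (12/13 - 104/(-7/3 + 9)) - (185 + 223) = (12*(1/13) - 104/20/3) - 1*408 = (12/13 - 104*3/20) - 408 = (12/13 - 78/5) - 408 = -954/65 - 408 = -27474/65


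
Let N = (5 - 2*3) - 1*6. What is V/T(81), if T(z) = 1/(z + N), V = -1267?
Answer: -93758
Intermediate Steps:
N = -7 (N = (5 - 6) - 6 = -1 - 6 = -7)
T(z) = 1/(-7 + z) (T(z) = 1/(z - 7) = 1/(-7 + z))
V/T(81) = -1267/(1/(-7 + 81)) = -1267/(1/74) = -1267/1/74 = -1267*74 = -93758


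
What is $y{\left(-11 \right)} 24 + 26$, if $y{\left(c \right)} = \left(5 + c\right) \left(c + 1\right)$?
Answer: $1466$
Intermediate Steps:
$y{\left(c \right)} = \left(1 + c\right) \left(5 + c\right)$ ($y{\left(c \right)} = \left(5 + c\right) \left(1 + c\right) = \left(1 + c\right) \left(5 + c\right)$)
$y{\left(-11 \right)} 24 + 26 = \left(5 + \left(-11\right)^{2} + 6 \left(-11\right)\right) 24 + 26 = \left(5 + 121 - 66\right) 24 + 26 = 60 \cdot 24 + 26 = 1440 + 26 = 1466$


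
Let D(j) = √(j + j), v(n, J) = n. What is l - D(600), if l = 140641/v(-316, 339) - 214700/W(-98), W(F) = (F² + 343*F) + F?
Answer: -830682007/1904532 - 20*√3 ≈ -470.80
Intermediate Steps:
W(F) = F² + 344*F
D(j) = √2*√j (D(j) = √(2*j) = √2*√j)
l = -830682007/1904532 (l = 140641/(-316) - 214700*(-1/(98*(344 - 98))) = 140641*(-1/316) - 214700/((-98*246)) = -140641/316 - 214700/(-24108) = -140641/316 - 214700*(-1/24108) = -140641/316 + 53675/6027 = -830682007/1904532 ≈ -436.16)
l - D(600) = -830682007/1904532 - √2*√600 = -830682007/1904532 - √2*10*√6 = -830682007/1904532 - 20*√3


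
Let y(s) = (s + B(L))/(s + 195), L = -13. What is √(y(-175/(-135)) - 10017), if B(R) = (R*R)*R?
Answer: I*√704229338/265 ≈ 100.14*I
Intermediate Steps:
B(R) = R³ (B(R) = R²*R = R³)
y(s) = (-2197 + s)/(195 + s) (y(s) = (s + (-13)³)/(s + 195) = (s - 2197)/(195 + s) = (-2197 + s)/(195 + s))
√(y(-175/(-135)) - 10017) = √((-2197 - 175/(-135))/(195 - 175/(-135)) - 10017) = √((-2197 - 175*(-1/135))/(195 - 175*(-1/135)) - 10017) = √((-2197 + 35/27)/(195 + 35/27) - 10017) = √(-59284/27/(5300/27) - 10017) = √((27/5300)*(-59284/27) - 10017) = √(-14821/1325 - 10017) = √(-13287346/1325) = I*√704229338/265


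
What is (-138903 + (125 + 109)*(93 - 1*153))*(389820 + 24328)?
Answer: -63341037564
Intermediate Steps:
(-138903 + (125 + 109)*(93 - 1*153))*(389820 + 24328) = (-138903 + 234*(93 - 153))*414148 = (-138903 + 234*(-60))*414148 = (-138903 - 14040)*414148 = -152943*414148 = -63341037564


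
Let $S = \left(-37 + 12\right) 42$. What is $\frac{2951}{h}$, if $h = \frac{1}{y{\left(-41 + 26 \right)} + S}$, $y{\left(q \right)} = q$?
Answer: $-3142815$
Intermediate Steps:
$S = -1050$ ($S = \left(-25\right) 42 = -1050$)
$h = - \frac{1}{1065}$ ($h = \frac{1}{\left(-41 + 26\right) - 1050} = \frac{1}{-15 - 1050} = \frac{1}{-1065} = - \frac{1}{1065} \approx -0.00093897$)
$\frac{2951}{h} = \frac{2951}{- \frac{1}{1065}} = 2951 \left(-1065\right) = -3142815$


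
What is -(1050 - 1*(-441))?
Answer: -1491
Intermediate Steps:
-(1050 - 1*(-441)) = -(1050 + 441) = -1*1491 = -1491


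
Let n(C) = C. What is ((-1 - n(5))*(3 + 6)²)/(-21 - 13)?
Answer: 243/17 ≈ 14.294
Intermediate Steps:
((-1 - n(5))*(3 + 6)²)/(-21 - 13) = ((-1 - 1*5)*(3 + 6)²)/(-21 - 13) = ((-1 - 5)*9²)/(-34) = -6*81*(-1/34) = -486*(-1/34) = 243/17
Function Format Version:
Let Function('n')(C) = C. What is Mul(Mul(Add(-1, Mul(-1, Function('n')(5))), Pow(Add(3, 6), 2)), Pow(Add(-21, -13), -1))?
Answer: Rational(243, 17) ≈ 14.294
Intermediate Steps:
Mul(Mul(Add(-1, Mul(-1, Function('n')(5))), Pow(Add(3, 6), 2)), Pow(Add(-21, -13), -1)) = Mul(Mul(Add(-1, Mul(-1, 5)), Pow(Add(3, 6), 2)), Pow(Add(-21, -13), -1)) = Mul(Mul(Add(-1, -5), Pow(9, 2)), Pow(-34, -1)) = Mul(Mul(-6, 81), Rational(-1, 34)) = Mul(-486, Rational(-1, 34)) = Rational(243, 17)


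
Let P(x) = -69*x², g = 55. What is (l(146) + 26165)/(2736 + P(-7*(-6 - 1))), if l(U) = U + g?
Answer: -26366/162933 ≈ -0.16182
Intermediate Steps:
l(U) = 55 + U (l(U) = U + 55 = 55 + U)
(l(146) + 26165)/(2736 + P(-7*(-6 - 1))) = ((55 + 146) + 26165)/(2736 - 69*49*(-6 - 1)²) = (201 + 26165)/(2736 - 69*(-7*(-7))²) = 26366/(2736 - 69*49²) = 26366/(2736 - 69*2401) = 26366/(2736 - 165669) = 26366/(-162933) = 26366*(-1/162933) = -26366/162933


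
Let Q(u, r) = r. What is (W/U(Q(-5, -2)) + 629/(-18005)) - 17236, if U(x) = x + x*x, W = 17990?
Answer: -148379834/18005 ≈ -8241.0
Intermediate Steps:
U(x) = x + x²
(W/U(Q(-5, -2)) + 629/(-18005)) - 17236 = (17990/((-2*(1 - 2))) + 629/(-18005)) - 17236 = (17990/((-2*(-1))) + 629*(-1/18005)) - 17236 = (17990/2 - 629/18005) - 17236 = (17990*(½) - 629/18005) - 17236 = (8995 - 629/18005) - 17236 = 161954346/18005 - 17236 = -148379834/18005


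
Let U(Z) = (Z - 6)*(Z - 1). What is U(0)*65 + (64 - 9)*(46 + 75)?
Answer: 7045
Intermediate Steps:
U(Z) = (-1 + Z)*(-6 + Z) (U(Z) = (-6 + Z)*(-1 + Z) = (-1 + Z)*(-6 + Z))
U(0)*65 + (64 - 9)*(46 + 75) = (6 + 0² - 7*0)*65 + (64 - 9)*(46 + 75) = (6 + 0 + 0)*65 + 55*121 = 6*65 + 6655 = 390 + 6655 = 7045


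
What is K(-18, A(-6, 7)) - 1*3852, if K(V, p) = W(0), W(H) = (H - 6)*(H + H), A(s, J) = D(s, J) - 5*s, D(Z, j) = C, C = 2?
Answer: -3852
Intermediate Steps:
D(Z, j) = 2
A(s, J) = 2 - 5*s
W(H) = 2*H*(-6 + H) (W(H) = (-6 + H)*(2*H) = 2*H*(-6 + H))
K(V, p) = 0 (K(V, p) = 2*0*(-6 + 0) = 2*0*(-6) = 0)
K(-18, A(-6, 7)) - 1*3852 = 0 - 1*3852 = 0 - 3852 = -3852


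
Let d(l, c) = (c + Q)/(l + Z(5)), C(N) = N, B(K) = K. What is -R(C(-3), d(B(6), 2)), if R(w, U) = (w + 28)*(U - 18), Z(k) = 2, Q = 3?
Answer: 3475/8 ≈ 434.38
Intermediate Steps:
d(l, c) = (3 + c)/(2 + l) (d(l, c) = (c + 3)/(l + 2) = (3 + c)/(2 + l))
R(w, U) = (-18 + U)*(28 + w) (R(w, U) = (28 + w)*(-18 + U) = (-18 + U)*(28 + w))
-R(C(-3), d(B(6), 2)) = -(-504 - 18*(-3) + 28*((3 + 2)/(2 + 6)) + ((3 + 2)/(2 + 6))*(-3)) = -(-504 + 54 + 28*(5/8) + (5/8)*(-3)) = -(-504 + 54 + 35/2 - 15/8) = -1*(-3475/8) = 3475/8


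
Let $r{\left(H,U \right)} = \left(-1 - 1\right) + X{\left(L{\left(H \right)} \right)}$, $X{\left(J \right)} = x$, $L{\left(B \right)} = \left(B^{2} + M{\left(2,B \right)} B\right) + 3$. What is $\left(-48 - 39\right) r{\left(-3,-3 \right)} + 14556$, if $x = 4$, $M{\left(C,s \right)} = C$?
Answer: $14382$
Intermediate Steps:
$L{\left(B \right)} = 3 + B^{2} + 2 B$ ($L{\left(B \right)} = \left(B^{2} + 2 B\right) + 3 = 3 + B^{2} + 2 B$)
$X{\left(J \right)} = 4$
$r{\left(H,U \right)} = 2$ ($r{\left(H,U \right)} = \left(-1 - 1\right) + 4 = -2 + 4 = 2$)
$\left(-48 - 39\right) r{\left(-3,-3 \right)} + 14556 = \left(-48 - 39\right) 2 + 14556 = \left(-87\right) 2 + 14556 = -174 + 14556 = 14382$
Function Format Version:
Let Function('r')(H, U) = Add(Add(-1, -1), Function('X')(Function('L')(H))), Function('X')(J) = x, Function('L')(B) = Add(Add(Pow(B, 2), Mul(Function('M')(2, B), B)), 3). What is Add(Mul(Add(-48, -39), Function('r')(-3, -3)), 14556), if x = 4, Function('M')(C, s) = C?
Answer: 14382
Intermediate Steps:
Function('L')(B) = Add(3, Pow(B, 2), Mul(2, B)) (Function('L')(B) = Add(Add(Pow(B, 2), Mul(2, B)), 3) = Add(3, Pow(B, 2), Mul(2, B)))
Function('X')(J) = 4
Function('r')(H, U) = 2 (Function('r')(H, U) = Add(Add(-1, -1), 4) = Add(-2, 4) = 2)
Add(Mul(Add(-48, -39), Function('r')(-3, -3)), 14556) = Add(Mul(Add(-48, -39), 2), 14556) = Add(Mul(-87, 2), 14556) = Add(-174, 14556) = 14382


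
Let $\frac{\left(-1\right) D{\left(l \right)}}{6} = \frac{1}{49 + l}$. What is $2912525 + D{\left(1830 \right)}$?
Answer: $\frac{5472634469}{1879} \approx 2.9125 \cdot 10^{6}$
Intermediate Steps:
$D{\left(l \right)} = - \frac{6}{49 + l}$
$2912525 + D{\left(1830 \right)} = 2912525 - \frac{6}{49 + 1830} = 2912525 - \frac{6}{1879} = \frac{5472634469}{1879}$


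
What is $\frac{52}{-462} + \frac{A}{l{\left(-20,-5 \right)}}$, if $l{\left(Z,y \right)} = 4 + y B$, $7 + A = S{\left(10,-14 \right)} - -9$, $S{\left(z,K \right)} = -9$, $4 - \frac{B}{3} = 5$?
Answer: $- \frac{2111}{4389} \approx -0.48098$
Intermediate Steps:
$B = -3$ ($B = 12 - 15 = -3$)
$A = -7$ ($A = -7 - 0 = -7 + \left(-9 + 9\right) = -7 + 0 = -7$)
$l{\left(Z,y \right)} = 4 - 3 y$ ($l{\left(Z,y \right)} = 4 + y \left(-3\right) = 4 - 3 y$)
$\frac{52}{-462} + \frac{A}{l{\left(-20,-5 \right)}} = \frac{52}{-462} - \frac{7}{4 - -15} = 52 \left(- \frac{1}{462}\right) - \frac{7}{4 + 15} = - \frac{26}{231} - \frac{7}{19} = - \frac{2111}{4389}$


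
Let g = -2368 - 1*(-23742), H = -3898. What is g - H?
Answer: 25272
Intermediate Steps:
g = 21374 (g = -2368 + 23742 = 21374)
g - H = 21374 - 1*(-3898) = 21374 + 3898 = 25272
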